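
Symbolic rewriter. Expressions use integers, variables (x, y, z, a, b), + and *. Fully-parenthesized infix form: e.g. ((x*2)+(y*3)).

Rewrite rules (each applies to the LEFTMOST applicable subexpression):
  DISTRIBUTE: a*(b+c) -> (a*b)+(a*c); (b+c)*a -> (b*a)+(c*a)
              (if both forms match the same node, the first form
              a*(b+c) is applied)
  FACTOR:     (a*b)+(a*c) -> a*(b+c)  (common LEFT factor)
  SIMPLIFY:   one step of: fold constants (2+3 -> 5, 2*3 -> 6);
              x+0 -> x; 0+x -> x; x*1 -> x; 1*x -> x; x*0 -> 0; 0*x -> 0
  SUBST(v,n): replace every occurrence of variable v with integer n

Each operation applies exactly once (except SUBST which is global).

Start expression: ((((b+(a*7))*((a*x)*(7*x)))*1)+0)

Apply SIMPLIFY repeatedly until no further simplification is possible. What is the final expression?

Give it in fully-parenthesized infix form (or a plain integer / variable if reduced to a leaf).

Start: ((((b+(a*7))*((a*x)*(7*x)))*1)+0)
Step 1: at root: ((((b+(a*7))*((a*x)*(7*x)))*1)+0) -> (((b+(a*7))*((a*x)*(7*x)))*1); overall: ((((b+(a*7))*((a*x)*(7*x)))*1)+0) -> (((b+(a*7))*((a*x)*(7*x)))*1)
Step 2: at root: (((b+(a*7))*((a*x)*(7*x)))*1) -> ((b+(a*7))*((a*x)*(7*x))); overall: (((b+(a*7))*((a*x)*(7*x)))*1) -> ((b+(a*7))*((a*x)*(7*x)))
Fixed point: ((b+(a*7))*((a*x)*(7*x)))

Answer: ((b+(a*7))*((a*x)*(7*x)))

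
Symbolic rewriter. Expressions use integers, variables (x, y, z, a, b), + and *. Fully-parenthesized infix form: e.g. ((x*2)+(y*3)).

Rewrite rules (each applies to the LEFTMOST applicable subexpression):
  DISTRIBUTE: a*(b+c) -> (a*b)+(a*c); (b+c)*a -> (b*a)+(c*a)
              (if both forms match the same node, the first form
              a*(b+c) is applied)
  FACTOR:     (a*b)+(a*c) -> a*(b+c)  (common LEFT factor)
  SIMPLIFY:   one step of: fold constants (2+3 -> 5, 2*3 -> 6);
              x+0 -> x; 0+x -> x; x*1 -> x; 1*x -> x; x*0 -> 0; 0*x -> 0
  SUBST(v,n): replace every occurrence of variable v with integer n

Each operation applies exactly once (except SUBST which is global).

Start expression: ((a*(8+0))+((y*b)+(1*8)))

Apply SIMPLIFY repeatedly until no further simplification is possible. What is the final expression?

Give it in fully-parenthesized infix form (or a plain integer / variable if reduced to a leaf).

Answer: ((a*8)+((y*b)+8))

Derivation:
Start: ((a*(8+0))+((y*b)+(1*8)))
Step 1: at LR: (8+0) -> 8; overall: ((a*(8+0))+((y*b)+(1*8))) -> ((a*8)+((y*b)+(1*8)))
Step 2: at RR: (1*8) -> 8; overall: ((a*8)+((y*b)+(1*8))) -> ((a*8)+((y*b)+8))
Fixed point: ((a*8)+((y*b)+8))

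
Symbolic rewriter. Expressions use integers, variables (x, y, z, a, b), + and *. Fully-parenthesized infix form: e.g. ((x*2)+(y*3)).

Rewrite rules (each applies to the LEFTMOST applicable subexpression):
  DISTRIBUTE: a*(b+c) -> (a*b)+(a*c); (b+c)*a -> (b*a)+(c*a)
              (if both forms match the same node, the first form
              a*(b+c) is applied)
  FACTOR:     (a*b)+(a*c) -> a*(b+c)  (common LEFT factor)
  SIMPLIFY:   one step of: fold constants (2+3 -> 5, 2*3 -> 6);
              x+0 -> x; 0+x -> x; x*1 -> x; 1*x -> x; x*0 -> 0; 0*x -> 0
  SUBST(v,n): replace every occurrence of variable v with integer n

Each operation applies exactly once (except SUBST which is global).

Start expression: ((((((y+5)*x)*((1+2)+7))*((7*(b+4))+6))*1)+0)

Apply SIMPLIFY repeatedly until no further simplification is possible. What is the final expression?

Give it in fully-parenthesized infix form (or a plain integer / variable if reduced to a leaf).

Start: ((((((y+5)*x)*((1+2)+7))*((7*(b+4))+6))*1)+0)
Step 1: at root: ((((((y+5)*x)*((1+2)+7))*((7*(b+4))+6))*1)+0) -> (((((y+5)*x)*((1+2)+7))*((7*(b+4))+6))*1); overall: ((((((y+5)*x)*((1+2)+7))*((7*(b+4))+6))*1)+0) -> (((((y+5)*x)*((1+2)+7))*((7*(b+4))+6))*1)
Step 2: at root: (((((y+5)*x)*((1+2)+7))*((7*(b+4))+6))*1) -> ((((y+5)*x)*((1+2)+7))*((7*(b+4))+6)); overall: (((((y+5)*x)*((1+2)+7))*((7*(b+4))+6))*1) -> ((((y+5)*x)*((1+2)+7))*((7*(b+4))+6))
Step 3: at LRL: (1+2) -> 3; overall: ((((y+5)*x)*((1+2)+7))*((7*(b+4))+6)) -> ((((y+5)*x)*(3+7))*((7*(b+4))+6))
Step 4: at LR: (3+7) -> 10; overall: ((((y+5)*x)*(3+7))*((7*(b+4))+6)) -> ((((y+5)*x)*10)*((7*(b+4))+6))
Fixed point: ((((y+5)*x)*10)*((7*(b+4))+6))

Answer: ((((y+5)*x)*10)*((7*(b+4))+6))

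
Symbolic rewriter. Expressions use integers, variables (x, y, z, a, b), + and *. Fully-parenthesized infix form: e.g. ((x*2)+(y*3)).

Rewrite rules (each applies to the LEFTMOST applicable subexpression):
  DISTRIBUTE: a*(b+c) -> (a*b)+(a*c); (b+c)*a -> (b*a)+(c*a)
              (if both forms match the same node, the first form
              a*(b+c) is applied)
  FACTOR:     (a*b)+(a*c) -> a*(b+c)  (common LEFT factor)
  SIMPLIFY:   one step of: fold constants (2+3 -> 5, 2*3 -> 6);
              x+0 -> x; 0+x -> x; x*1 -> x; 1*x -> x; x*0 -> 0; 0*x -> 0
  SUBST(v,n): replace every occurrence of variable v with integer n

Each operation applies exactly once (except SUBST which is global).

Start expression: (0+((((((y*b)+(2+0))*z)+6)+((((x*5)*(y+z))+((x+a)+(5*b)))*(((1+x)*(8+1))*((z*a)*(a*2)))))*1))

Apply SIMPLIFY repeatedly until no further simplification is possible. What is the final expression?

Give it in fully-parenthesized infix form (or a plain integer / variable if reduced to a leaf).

Answer: (((((y*b)+2)*z)+6)+((((x*5)*(y+z))+((x+a)+(5*b)))*(((1+x)*9)*((z*a)*(a*2)))))

Derivation:
Start: (0+((((((y*b)+(2+0))*z)+6)+((((x*5)*(y+z))+((x+a)+(5*b)))*(((1+x)*(8+1))*((z*a)*(a*2)))))*1))
Step 1: at root: (0+((((((y*b)+(2+0))*z)+6)+((((x*5)*(y+z))+((x+a)+(5*b)))*(((1+x)*(8+1))*((z*a)*(a*2)))))*1)) -> ((((((y*b)+(2+0))*z)+6)+((((x*5)*(y+z))+((x+a)+(5*b)))*(((1+x)*(8+1))*((z*a)*(a*2)))))*1); overall: (0+((((((y*b)+(2+0))*z)+6)+((((x*5)*(y+z))+((x+a)+(5*b)))*(((1+x)*(8+1))*((z*a)*(a*2)))))*1)) -> ((((((y*b)+(2+0))*z)+6)+((((x*5)*(y+z))+((x+a)+(5*b)))*(((1+x)*(8+1))*((z*a)*(a*2)))))*1)
Step 2: at root: ((((((y*b)+(2+0))*z)+6)+((((x*5)*(y+z))+((x+a)+(5*b)))*(((1+x)*(8+1))*((z*a)*(a*2)))))*1) -> (((((y*b)+(2+0))*z)+6)+((((x*5)*(y+z))+((x+a)+(5*b)))*(((1+x)*(8+1))*((z*a)*(a*2))))); overall: ((((((y*b)+(2+0))*z)+6)+((((x*5)*(y+z))+((x+a)+(5*b)))*(((1+x)*(8+1))*((z*a)*(a*2)))))*1) -> (((((y*b)+(2+0))*z)+6)+((((x*5)*(y+z))+((x+a)+(5*b)))*(((1+x)*(8+1))*((z*a)*(a*2)))))
Step 3: at LLLR: (2+0) -> 2; overall: (((((y*b)+(2+0))*z)+6)+((((x*5)*(y+z))+((x+a)+(5*b)))*(((1+x)*(8+1))*((z*a)*(a*2))))) -> (((((y*b)+2)*z)+6)+((((x*5)*(y+z))+((x+a)+(5*b)))*(((1+x)*(8+1))*((z*a)*(a*2)))))
Step 4: at RRLR: (8+1) -> 9; overall: (((((y*b)+2)*z)+6)+((((x*5)*(y+z))+((x+a)+(5*b)))*(((1+x)*(8+1))*((z*a)*(a*2))))) -> (((((y*b)+2)*z)+6)+((((x*5)*(y+z))+((x+a)+(5*b)))*(((1+x)*9)*((z*a)*(a*2)))))
Fixed point: (((((y*b)+2)*z)+6)+((((x*5)*(y+z))+((x+a)+(5*b)))*(((1+x)*9)*((z*a)*(a*2)))))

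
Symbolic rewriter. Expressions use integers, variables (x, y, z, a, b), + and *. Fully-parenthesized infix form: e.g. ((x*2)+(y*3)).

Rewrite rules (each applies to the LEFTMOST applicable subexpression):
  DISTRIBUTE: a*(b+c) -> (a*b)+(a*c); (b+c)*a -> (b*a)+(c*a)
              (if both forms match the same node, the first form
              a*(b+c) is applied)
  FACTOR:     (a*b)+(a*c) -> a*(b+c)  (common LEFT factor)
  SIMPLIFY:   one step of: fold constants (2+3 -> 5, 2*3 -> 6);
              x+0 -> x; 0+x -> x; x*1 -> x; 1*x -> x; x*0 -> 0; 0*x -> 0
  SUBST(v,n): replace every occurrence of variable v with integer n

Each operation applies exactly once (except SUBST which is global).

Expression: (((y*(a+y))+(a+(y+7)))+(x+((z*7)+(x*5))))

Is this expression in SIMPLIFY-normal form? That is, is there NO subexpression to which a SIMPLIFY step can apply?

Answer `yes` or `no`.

Answer: yes

Derivation:
Expression: (((y*(a+y))+(a+(y+7)))+(x+((z*7)+(x*5))))
Scanning for simplifiable subexpressions (pre-order)...
  at root: (((y*(a+y))+(a+(y+7)))+(x+((z*7)+(x*5)))) (not simplifiable)
  at L: ((y*(a+y))+(a+(y+7))) (not simplifiable)
  at LL: (y*(a+y)) (not simplifiable)
  at LLR: (a+y) (not simplifiable)
  at LR: (a+(y+7)) (not simplifiable)
  at LRR: (y+7) (not simplifiable)
  at R: (x+((z*7)+(x*5))) (not simplifiable)
  at RR: ((z*7)+(x*5)) (not simplifiable)
  at RRL: (z*7) (not simplifiable)
  at RRR: (x*5) (not simplifiable)
Result: no simplifiable subexpression found -> normal form.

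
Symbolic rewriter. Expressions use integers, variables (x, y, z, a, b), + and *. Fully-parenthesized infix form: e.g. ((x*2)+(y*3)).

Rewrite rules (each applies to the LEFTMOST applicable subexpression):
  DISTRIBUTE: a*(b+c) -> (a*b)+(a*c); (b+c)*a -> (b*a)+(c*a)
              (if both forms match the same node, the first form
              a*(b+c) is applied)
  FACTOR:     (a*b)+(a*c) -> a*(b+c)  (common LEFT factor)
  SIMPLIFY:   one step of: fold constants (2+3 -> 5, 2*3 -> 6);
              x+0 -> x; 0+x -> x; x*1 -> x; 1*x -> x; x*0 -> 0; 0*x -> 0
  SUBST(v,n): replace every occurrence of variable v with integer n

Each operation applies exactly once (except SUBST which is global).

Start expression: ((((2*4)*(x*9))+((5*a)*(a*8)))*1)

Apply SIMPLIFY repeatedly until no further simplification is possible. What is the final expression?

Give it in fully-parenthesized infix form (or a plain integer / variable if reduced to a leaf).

Start: ((((2*4)*(x*9))+((5*a)*(a*8)))*1)
Step 1: at root: ((((2*4)*(x*9))+((5*a)*(a*8)))*1) -> (((2*4)*(x*9))+((5*a)*(a*8))); overall: ((((2*4)*(x*9))+((5*a)*(a*8)))*1) -> (((2*4)*(x*9))+((5*a)*(a*8)))
Step 2: at LL: (2*4) -> 8; overall: (((2*4)*(x*9))+((5*a)*(a*8))) -> ((8*(x*9))+((5*a)*(a*8)))
Fixed point: ((8*(x*9))+((5*a)*(a*8)))

Answer: ((8*(x*9))+((5*a)*(a*8)))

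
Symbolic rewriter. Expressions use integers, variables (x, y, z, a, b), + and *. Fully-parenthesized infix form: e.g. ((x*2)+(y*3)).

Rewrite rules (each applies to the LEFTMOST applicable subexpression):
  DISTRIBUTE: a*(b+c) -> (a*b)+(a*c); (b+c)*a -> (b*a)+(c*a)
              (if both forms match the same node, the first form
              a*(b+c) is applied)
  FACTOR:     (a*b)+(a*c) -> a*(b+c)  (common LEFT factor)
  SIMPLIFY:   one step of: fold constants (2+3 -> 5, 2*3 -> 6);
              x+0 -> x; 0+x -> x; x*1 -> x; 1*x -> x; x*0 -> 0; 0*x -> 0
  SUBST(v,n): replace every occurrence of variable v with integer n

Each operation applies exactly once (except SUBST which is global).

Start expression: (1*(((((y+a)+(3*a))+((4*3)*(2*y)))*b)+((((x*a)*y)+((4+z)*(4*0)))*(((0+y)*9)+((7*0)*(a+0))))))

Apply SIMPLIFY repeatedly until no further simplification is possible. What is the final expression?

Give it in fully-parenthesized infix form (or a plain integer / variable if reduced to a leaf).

Answer: (((((y+a)+(3*a))+(12*(2*y)))*b)+(((x*a)*y)*(y*9)))

Derivation:
Start: (1*(((((y+a)+(3*a))+((4*3)*(2*y)))*b)+((((x*a)*y)+((4+z)*(4*0)))*(((0+y)*9)+((7*0)*(a+0))))))
Step 1: at root: (1*(((((y+a)+(3*a))+((4*3)*(2*y)))*b)+((((x*a)*y)+((4+z)*(4*0)))*(((0+y)*9)+((7*0)*(a+0)))))) -> (((((y+a)+(3*a))+((4*3)*(2*y)))*b)+((((x*a)*y)+((4+z)*(4*0)))*(((0+y)*9)+((7*0)*(a+0))))); overall: (1*(((((y+a)+(3*a))+((4*3)*(2*y)))*b)+((((x*a)*y)+((4+z)*(4*0)))*(((0+y)*9)+((7*0)*(a+0)))))) -> (((((y+a)+(3*a))+((4*3)*(2*y)))*b)+((((x*a)*y)+((4+z)*(4*0)))*(((0+y)*9)+((7*0)*(a+0)))))
Step 2: at LLRL: (4*3) -> 12; overall: (((((y+a)+(3*a))+((4*3)*(2*y)))*b)+((((x*a)*y)+((4+z)*(4*0)))*(((0+y)*9)+((7*0)*(a+0))))) -> (((((y+a)+(3*a))+(12*(2*y)))*b)+((((x*a)*y)+((4+z)*(4*0)))*(((0+y)*9)+((7*0)*(a+0)))))
Step 3: at RLRR: (4*0) -> 0; overall: (((((y+a)+(3*a))+(12*(2*y)))*b)+((((x*a)*y)+((4+z)*(4*0)))*(((0+y)*9)+((7*0)*(a+0))))) -> (((((y+a)+(3*a))+(12*(2*y)))*b)+((((x*a)*y)+((4+z)*0))*(((0+y)*9)+((7*0)*(a+0)))))
Step 4: at RLR: ((4+z)*0) -> 0; overall: (((((y+a)+(3*a))+(12*(2*y)))*b)+((((x*a)*y)+((4+z)*0))*(((0+y)*9)+((7*0)*(a+0))))) -> (((((y+a)+(3*a))+(12*(2*y)))*b)+((((x*a)*y)+0)*(((0+y)*9)+((7*0)*(a+0)))))
Step 5: at RL: (((x*a)*y)+0) -> ((x*a)*y); overall: (((((y+a)+(3*a))+(12*(2*y)))*b)+((((x*a)*y)+0)*(((0+y)*9)+((7*0)*(a+0))))) -> (((((y+a)+(3*a))+(12*(2*y)))*b)+(((x*a)*y)*(((0+y)*9)+((7*0)*(a+0)))))
Step 6: at RRLL: (0+y) -> y; overall: (((((y+a)+(3*a))+(12*(2*y)))*b)+(((x*a)*y)*(((0+y)*9)+((7*0)*(a+0))))) -> (((((y+a)+(3*a))+(12*(2*y)))*b)+(((x*a)*y)*((y*9)+((7*0)*(a+0)))))
Step 7: at RRRL: (7*0) -> 0; overall: (((((y+a)+(3*a))+(12*(2*y)))*b)+(((x*a)*y)*((y*9)+((7*0)*(a+0))))) -> (((((y+a)+(3*a))+(12*(2*y)))*b)+(((x*a)*y)*((y*9)+(0*(a+0)))))
Step 8: at RRR: (0*(a+0)) -> 0; overall: (((((y+a)+(3*a))+(12*(2*y)))*b)+(((x*a)*y)*((y*9)+(0*(a+0))))) -> (((((y+a)+(3*a))+(12*(2*y)))*b)+(((x*a)*y)*((y*9)+0)))
Step 9: at RR: ((y*9)+0) -> (y*9); overall: (((((y+a)+(3*a))+(12*(2*y)))*b)+(((x*a)*y)*((y*9)+0))) -> (((((y+a)+(3*a))+(12*(2*y)))*b)+(((x*a)*y)*(y*9)))
Fixed point: (((((y+a)+(3*a))+(12*(2*y)))*b)+(((x*a)*y)*(y*9)))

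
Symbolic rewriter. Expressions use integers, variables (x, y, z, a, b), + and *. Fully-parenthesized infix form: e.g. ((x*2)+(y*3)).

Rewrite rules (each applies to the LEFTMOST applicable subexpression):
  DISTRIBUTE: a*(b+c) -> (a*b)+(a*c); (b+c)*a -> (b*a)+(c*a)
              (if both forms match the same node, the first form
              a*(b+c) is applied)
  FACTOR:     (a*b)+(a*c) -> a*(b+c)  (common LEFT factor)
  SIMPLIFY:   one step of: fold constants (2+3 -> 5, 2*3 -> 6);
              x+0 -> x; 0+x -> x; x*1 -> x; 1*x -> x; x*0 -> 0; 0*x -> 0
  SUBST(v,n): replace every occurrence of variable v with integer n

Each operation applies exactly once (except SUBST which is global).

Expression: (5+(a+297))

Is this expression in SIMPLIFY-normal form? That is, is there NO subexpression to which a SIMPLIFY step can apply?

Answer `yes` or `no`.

Expression: (5+(a+297))
Scanning for simplifiable subexpressions (pre-order)...
  at root: (5+(a+297)) (not simplifiable)
  at R: (a+297) (not simplifiable)
Result: no simplifiable subexpression found -> normal form.

Answer: yes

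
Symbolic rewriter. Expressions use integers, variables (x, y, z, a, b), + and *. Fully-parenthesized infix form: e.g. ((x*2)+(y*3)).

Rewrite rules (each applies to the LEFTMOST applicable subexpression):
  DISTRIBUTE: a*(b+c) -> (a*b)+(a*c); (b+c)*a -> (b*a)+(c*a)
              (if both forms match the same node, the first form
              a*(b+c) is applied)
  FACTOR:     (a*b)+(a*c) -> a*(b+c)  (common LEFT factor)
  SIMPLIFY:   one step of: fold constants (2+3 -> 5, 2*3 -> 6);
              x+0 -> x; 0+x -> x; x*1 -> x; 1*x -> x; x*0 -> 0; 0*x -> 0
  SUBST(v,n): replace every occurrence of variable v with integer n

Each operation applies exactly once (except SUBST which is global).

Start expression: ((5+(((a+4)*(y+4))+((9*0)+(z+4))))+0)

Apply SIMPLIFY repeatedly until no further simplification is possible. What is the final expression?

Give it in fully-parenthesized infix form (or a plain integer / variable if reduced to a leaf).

Start: ((5+(((a+4)*(y+4))+((9*0)+(z+4))))+0)
Step 1: at root: ((5+(((a+4)*(y+4))+((9*0)+(z+4))))+0) -> (5+(((a+4)*(y+4))+((9*0)+(z+4)))); overall: ((5+(((a+4)*(y+4))+((9*0)+(z+4))))+0) -> (5+(((a+4)*(y+4))+((9*0)+(z+4))))
Step 2: at RRL: (9*0) -> 0; overall: (5+(((a+4)*(y+4))+((9*0)+(z+4)))) -> (5+(((a+4)*(y+4))+(0+(z+4))))
Step 3: at RR: (0+(z+4)) -> (z+4); overall: (5+(((a+4)*(y+4))+(0+(z+4)))) -> (5+(((a+4)*(y+4))+(z+4)))
Fixed point: (5+(((a+4)*(y+4))+(z+4)))

Answer: (5+(((a+4)*(y+4))+(z+4)))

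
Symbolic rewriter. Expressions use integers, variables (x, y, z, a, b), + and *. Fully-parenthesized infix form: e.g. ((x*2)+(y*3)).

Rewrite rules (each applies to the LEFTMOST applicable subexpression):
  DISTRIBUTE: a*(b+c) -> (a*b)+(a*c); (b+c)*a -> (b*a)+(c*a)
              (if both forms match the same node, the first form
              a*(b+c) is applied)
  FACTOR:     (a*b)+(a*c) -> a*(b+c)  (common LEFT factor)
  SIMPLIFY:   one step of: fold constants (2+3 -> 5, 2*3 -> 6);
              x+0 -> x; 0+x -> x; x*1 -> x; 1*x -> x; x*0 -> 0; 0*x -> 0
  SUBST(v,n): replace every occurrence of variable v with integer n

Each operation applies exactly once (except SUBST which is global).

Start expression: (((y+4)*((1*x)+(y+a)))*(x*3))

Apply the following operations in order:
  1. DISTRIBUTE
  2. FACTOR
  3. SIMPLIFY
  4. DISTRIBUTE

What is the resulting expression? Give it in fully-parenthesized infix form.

Answer: ((((y+4)*x)+((y+4)*(y+a)))*(x*3))

Derivation:
Start: (((y+4)*((1*x)+(y+a)))*(x*3))
Apply DISTRIBUTE at L (target: ((y+4)*((1*x)+(y+a)))): (((y+4)*((1*x)+(y+a)))*(x*3)) -> ((((y+4)*(1*x))+((y+4)*(y+a)))*(x*3))
Apply FACTOR at L (target: (((y+4)*(1*x))+((y+4)*(y+a)))): ((((y+4)*(1*x))+((y+4)*(y+a)))*(x*3)) -> (((y+4)*((1*x)+(y+a)))*(x*3))
Apply SIMPLIFY at LRL (target: (1*x)): (((y+4)*((1*x)+(y+a)))*(x*3)) -> (((y+4)*(x+(y+a)))*(x*3))
Apply DISTRIBUTE at L (target: ((y+4)*(x+(y+a)))): (((y+4)*(x+(y+a)))*(x*3)) -> ((((y+4)*x)+((y+4)*(y+a)))*(x*3))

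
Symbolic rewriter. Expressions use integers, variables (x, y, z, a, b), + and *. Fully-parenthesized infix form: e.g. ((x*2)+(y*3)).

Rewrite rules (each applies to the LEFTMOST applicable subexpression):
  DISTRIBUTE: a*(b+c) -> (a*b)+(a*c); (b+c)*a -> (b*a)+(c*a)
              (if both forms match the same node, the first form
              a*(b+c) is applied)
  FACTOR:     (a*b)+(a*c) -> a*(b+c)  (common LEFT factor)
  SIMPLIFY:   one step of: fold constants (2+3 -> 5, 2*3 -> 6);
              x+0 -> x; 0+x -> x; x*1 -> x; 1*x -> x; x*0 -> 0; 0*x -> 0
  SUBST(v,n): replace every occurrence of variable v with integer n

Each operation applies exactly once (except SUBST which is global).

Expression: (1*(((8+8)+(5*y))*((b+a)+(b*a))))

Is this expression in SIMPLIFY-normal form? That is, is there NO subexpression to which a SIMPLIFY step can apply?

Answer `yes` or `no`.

Answer: no

Derivation:
Expression: (1*(((8+8)+(5*y))*((b+a)+(b*a))))
Scanning for simplifiable subexpressions (pre-order)...
  at root: (1*(((8+8)+(5*y))*((b+a)+(b*a)))) (SIMPLIFIABLE)
  at R: (((8+8)+(5*y))*((b+a)+(b*a))) (not simplifiable)
  at RL: ((8+8)+(5*y)) (not simplifiable)
  at RLL: (8+8) (SIMPLIFIABLE)
  at RLR: (5*y) (not simplifiable)
  at RR: ((b+a)+(b*a)) (not simplifiable)
  at RRL: (b+a) (not simplifiable)
  at RRR: (b*a) (not simplifiable)
Found simplifiable subexpr at path root: (1*(((8+8)+(5*y))*((b+a)+(b*a))))
One SIMPLIFY step would give: (((8+8)+(5*y))*((b+a)+(b*a)))
-> NOT in normal form.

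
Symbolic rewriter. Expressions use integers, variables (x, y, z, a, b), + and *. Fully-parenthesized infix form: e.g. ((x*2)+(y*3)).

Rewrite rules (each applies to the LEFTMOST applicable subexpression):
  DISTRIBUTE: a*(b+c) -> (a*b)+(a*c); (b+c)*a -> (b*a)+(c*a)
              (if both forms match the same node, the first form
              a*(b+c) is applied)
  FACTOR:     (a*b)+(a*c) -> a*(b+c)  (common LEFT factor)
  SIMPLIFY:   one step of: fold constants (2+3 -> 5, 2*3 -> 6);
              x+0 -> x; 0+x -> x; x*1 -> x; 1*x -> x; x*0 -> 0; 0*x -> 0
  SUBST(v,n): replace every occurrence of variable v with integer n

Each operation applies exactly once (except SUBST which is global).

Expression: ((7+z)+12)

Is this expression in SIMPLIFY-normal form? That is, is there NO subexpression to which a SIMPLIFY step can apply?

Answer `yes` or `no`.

Expression: ((7+z)+12)
Scanning for simplifiable subexpressions (pre-order)...
  at root: ((7+z)+12) (not simplifiable)
  at L: (7+z) (not simplifiable)
Result: no simplifiable subexpression found -> normal form.

Answer: yes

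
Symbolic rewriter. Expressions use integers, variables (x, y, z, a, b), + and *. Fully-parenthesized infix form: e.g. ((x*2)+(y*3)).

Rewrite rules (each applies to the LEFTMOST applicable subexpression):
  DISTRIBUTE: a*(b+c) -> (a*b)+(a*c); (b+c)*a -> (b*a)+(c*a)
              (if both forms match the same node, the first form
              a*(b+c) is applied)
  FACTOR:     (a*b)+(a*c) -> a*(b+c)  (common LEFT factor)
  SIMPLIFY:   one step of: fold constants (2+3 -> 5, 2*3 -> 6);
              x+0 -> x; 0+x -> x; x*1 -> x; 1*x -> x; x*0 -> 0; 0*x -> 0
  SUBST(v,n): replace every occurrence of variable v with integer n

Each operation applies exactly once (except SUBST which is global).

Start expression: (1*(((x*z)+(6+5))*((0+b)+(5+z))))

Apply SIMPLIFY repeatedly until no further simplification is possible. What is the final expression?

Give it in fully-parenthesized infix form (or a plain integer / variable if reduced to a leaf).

Answer: (((x*z)+11)*(b+(5+z)))

Derivation:
Start: (1*(((x*z)+(6+5))*((0+b)+(5+z))))
Step 1: at root: (1*(((x*z)+(6+5))*((0+b)+(5+z)))) -> (((x*z)+(6+5))*((0+b)+(5+z))); overall: (1*(((x*z)+(6+5))*((0+b)+(5+z)))) -> (((x*z)+(6+5))*((0+b)+(5+z)))
Step 2: at LR: (6+5) -> 11; overall: (((x*z)+(6+5))*((0+b)+(5+z))) -> (((x*z)+11)*((0+b)+(5+z)))
Step 3: at RL: (0+b) -> b; overall: (((x*z)+11)*((0+b)+(5+z))) -> (((x*z)+11)*(b+(5+z)))
Fixed point: (((x*z)+11)*(b+(5+z)))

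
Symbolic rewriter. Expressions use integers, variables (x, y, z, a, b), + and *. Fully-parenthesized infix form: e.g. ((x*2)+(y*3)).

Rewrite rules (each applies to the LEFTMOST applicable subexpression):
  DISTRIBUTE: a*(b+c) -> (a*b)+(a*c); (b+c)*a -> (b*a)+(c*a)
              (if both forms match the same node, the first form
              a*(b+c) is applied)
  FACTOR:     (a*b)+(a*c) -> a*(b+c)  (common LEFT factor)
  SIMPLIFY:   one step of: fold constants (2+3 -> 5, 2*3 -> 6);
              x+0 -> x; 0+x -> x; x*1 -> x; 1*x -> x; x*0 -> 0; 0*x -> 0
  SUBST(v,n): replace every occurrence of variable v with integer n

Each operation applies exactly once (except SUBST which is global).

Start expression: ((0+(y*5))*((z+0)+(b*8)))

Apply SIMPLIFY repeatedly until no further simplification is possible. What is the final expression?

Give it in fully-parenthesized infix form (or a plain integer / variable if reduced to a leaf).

Answer: ((y*5)*(z+(b*8)))

Derivation:
Start: ((0+(y*5))*((z+0)+(b*8)))
Step 1: at L: (0+(y*5)) -> (y*5); overall: ((0+(y*5))*((z+0)+(b*8))) -> ((y*5)*((z+0)+(b*8)))
Step 2: at RL: (z+0) -> z; overall: ((y*5)*((z+0)+(b*8))) -> ((y*5)*(z+(b*8)))
Fixed point: ((y*5)*(z+(b*8)))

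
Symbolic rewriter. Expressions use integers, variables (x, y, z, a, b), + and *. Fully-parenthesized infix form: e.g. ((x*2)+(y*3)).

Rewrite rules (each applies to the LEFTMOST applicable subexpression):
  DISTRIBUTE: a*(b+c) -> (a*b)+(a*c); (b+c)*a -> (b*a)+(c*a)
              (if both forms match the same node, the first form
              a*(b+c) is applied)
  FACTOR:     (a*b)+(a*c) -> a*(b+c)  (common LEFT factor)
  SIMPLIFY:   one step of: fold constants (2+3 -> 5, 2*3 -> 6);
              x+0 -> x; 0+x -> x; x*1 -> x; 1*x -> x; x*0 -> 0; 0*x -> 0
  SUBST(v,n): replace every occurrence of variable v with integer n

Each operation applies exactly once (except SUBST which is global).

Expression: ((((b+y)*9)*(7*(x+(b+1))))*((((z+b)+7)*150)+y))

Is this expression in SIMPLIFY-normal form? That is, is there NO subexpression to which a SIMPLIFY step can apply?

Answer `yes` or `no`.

Expression: ((((b+y)*9)*(7*(x+(b+1))))*((((z+b)+7)*150)+y))
Scanning for simplifiable subexpressions (pre-order)...
  at root: ((((b+y)*9)*(7*(x+(b+1))))*((((z+b)+7)*150)+y)) (not simplifiable)
  at L: (((b+y)*9)*(7*(x+(b+1)))) (not simplifiable)
  at LL: ((b+y)*9) (not simplifiable)
  at LLL: (b+y) (not simplifiable)
  at LR: (7*(x+(b+1))) (not simplifiable)
  at LRR: (x+(b+1)) (not simplifiable)
  at LRRR: (b+1) (not simplifiable)
  at R: ((((z+b)+7)*150)+y) (not simplifiable)
  at RL: (((z+b)+7)*150) (not simplifiable)
  at RLL: ((z+b)+7) (not simplifiable)
  at RLLL: (z+b) (not simplifiable)
Result: no simplifiable subexpression found -> normal form.

Answer: yes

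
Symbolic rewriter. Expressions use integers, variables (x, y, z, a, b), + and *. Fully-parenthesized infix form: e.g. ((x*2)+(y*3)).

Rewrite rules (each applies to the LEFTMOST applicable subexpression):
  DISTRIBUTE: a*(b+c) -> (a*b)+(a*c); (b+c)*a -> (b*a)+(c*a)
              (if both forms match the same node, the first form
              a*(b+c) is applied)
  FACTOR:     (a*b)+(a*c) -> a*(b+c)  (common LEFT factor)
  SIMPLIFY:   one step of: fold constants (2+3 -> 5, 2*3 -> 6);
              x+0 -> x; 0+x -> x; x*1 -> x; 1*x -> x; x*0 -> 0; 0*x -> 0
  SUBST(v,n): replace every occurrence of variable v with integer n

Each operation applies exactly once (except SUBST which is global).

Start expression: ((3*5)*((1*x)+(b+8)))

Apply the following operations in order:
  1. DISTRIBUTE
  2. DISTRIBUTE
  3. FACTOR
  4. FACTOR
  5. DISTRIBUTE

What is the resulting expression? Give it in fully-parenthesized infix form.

Answer: (((3*5)*(1*x))+((3*5)*(b+8)))

Derivation:
Start: ((3*5)*((1*x)+(b+8)))
Apply DISTRIBUTE at root (target: ((3*5)*((1*x)+(b+8)))): ((3*5)*((1*x)+(b+8))) -> (((3*5)*(1*x))+((3*5)*(b+8)))
Apply DISTRIBUTE at R (target: ((3*5)*(b+8))): (((3*5)*(1*x))+((3*5)*(b+8))) -> (((3*5)*(1*x))+(((3*5)*b)+((3*5)*8)))
Apply FACTOR at R (target: (((3*5)*b)+((3*5)*8))): (((3*5)*(1*x))+(((3*5)*b)+((3*5)*8))) -> (((3*5)*(1*x))+((3*5)*(b+8)))
Apply FACTOR at root (target: (((3*5)*(1*x))+((3*5)*(b+8)))): (((3*5)*(1*x))+((3*5)*(b+8))) -> ((3*5)*((1*x)+(b+8)))
Apply DISTRIBUTE at root (target: ((3*5)*((1*x)+(b+8)))): ((3*5)*((1*x)+(b+8))) -> (((3*5)*(1*x))+((3*5)*(b+8)))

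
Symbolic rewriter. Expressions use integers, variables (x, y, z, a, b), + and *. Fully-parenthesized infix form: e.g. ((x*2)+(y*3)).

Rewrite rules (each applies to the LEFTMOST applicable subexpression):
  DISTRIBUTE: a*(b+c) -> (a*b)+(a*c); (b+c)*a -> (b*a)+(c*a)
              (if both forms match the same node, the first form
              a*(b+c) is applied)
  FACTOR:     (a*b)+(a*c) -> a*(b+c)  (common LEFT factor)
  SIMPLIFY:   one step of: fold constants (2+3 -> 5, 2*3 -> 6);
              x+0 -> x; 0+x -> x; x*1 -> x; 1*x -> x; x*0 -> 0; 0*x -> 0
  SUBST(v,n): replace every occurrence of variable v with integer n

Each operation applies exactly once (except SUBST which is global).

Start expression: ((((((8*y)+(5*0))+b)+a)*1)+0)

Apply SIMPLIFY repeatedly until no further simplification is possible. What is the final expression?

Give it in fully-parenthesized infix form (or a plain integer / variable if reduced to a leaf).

Start: ((((((8*y)+(5*0))+b)+a)*1)+0)
Step 1: at root: ((((((8*y)+(5*0))+b)+a)*1)+0) -> (((((8*y)+(5*0))+b)+a)*1); overall: ((((((8*y)+(5*0))+b)+a)*1)+0) -> (((((8*y)+(5*0))+b)+a)*1)
Step 2: at root: (((((8*y)+(5*0))+b)+a)*1) -> ((((8*y)+(5*0))+b)+a); overall: (((((8*y)+(5*0))+b)+a)*1) -> ((((8*y)+(5*0))+b)+a)
Step 3: at LLR: (5*0) -> 0; overall: ((((8*y)+(5*0))+b)+a) -> ((((8*y)+0)+b)+a)
Step 4: at LL: ((8*y)+0) -> (8*y); overall: ((((8*y)+0)+b)+a) -> (((8*y)+b)+a)
Fixed point: (((8*y)+b)+a)

Answer: (((8*y)+b)+a)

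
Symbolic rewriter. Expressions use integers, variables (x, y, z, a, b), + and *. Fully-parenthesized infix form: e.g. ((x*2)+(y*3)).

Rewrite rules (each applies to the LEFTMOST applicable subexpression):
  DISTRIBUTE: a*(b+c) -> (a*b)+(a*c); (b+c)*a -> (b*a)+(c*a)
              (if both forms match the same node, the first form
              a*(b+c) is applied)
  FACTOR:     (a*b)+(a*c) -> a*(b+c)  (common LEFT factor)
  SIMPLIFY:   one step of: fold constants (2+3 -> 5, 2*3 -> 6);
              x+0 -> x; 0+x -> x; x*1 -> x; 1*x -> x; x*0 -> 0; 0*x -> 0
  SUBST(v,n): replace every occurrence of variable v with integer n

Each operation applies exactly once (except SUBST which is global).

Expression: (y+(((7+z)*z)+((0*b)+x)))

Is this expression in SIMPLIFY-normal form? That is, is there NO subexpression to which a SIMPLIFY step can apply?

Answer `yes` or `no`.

Answer: no

Derivation:
Expression: (y+(((7+z)*z)+((0*b)+x)))
Scanning for simplifiable subexpressions (pre-order)...
  at root: (y+(((7+z)*z)+((0*b)+x))) (not simplifiable)
  at R: (((7+z)*z)+((0*b)+x)) (not simplifiable)
  at RL: ((7+z)*z) (not simplifiable)
  at RLL: (7+z) (not simplifiable)
  at RR: ((0*b)+x) (not simplifiable)
  at RRL: (0*b) (SIMPLIFIABLE)
Found simplifiable subexpr at path RRL: (0*b)
One SIMPLIFY step would give: (y+(((7+z)*z)+(0+x)))
-> NOT in normal form.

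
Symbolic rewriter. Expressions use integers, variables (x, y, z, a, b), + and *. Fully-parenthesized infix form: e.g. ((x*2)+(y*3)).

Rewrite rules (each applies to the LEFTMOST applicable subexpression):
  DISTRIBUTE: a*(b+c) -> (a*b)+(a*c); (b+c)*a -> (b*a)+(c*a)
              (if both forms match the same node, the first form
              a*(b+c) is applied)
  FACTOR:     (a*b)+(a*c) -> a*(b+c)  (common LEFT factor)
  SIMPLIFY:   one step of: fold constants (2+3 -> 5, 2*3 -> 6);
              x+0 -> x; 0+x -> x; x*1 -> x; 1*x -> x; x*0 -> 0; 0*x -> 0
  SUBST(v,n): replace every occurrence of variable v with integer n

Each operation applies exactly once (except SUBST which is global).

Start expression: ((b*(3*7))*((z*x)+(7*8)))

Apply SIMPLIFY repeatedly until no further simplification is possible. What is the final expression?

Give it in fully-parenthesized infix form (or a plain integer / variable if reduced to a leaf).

Start: ((b*(3*7))*((z*x)+(7*8)))
Step 1: at LR: (3*7) -> 21; overall: ((b*(3*7))*((z*x)+(7*8))) -> ((b*21)*((z*x)+(7*8)))
Step 2: at RR: (7*8) -> 56; overall: ((b*21)*((z*x)+(7*8))) -> ((b*21)*((z*x)+56))
Fixed point: ((b*21)*((z*x)+56))

Answer: ((b*21)*((z*x)+56))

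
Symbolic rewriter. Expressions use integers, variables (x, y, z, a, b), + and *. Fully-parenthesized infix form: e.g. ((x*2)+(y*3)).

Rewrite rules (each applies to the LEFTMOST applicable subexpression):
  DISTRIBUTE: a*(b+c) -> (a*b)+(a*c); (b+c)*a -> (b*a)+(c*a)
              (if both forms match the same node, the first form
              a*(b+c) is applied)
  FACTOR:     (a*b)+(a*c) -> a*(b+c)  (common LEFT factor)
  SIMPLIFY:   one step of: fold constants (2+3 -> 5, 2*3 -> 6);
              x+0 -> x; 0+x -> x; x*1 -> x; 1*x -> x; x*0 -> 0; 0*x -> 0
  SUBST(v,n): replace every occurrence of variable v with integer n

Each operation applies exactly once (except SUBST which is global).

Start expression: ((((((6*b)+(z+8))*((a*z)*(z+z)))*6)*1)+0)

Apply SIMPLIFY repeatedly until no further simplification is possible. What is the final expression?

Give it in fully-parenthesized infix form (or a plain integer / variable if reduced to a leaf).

Start: ((((((6*b)+(z+8))*((a*z)*(z+z)))*6)*1)+0)
Step 1: at root: ((((((6*b)+(z+8))*((a*z)*(z+z)))*6)*1)+0) -> (((((6*b)+(z+8))*((a*z)*(z+z)))*6)*1); overall: ((((((6*b)+(z+8))*((a*z)*(z+z)))*6)*1)+0) -> (((((6*b)+(z+8))*((a*z)*(z+z)))*6)*1)
Step 2: at root: (((((6*b)+(z+8))*((a*z)*(z+z)))*6)*1) -> ((((6*b)+(z+8))*((a*z)*(z+z)))*6); overall: (((((6*b)+(z+8))*((a*z)*(z+z)))*6)*1) -> ((((6*b)+(z+8))*((a*z)*(z+z)))*6)
Fixed point: ((((6*b)+(z+8))*((a*z)*(z+z)))*6)

Answer: ((((6*b)+(z+8))*((a*z)*(z+z)))*6)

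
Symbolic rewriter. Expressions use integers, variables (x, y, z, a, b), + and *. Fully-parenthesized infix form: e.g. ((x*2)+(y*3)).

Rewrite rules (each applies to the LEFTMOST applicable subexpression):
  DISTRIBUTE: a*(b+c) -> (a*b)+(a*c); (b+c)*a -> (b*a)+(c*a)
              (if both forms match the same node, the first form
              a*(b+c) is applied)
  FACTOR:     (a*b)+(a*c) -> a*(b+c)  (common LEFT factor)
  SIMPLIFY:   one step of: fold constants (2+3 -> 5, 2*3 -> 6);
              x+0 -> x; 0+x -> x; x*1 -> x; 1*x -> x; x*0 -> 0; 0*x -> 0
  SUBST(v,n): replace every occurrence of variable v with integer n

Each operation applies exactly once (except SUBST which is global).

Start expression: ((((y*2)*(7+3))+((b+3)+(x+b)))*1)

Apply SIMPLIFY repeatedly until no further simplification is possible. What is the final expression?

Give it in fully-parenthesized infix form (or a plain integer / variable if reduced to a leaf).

Answer: (((y*2)*10)+((b+3)+(x+b)))

Derivation:
Start: ((((y*2)*(7+3))+((b+3)+(x+b)))*1)
Step 1: at root: ((((y*2)*(7+3))+((b+3)+(x+b)))*1) -> (((y*2)*(7+3))+((b+3)+(x+b))); overall: ((((y*2)*(7+3))+((b+3)+(x+b)))*1) -> (((y*2)*(7+3))+((b+3)+(x+b)))
Step 2: at LR: (7+3) -> 10; overall: (((y*2)*(7+3))+((b+3)+(x+b))) -> (((y*2)*10)+((b+3)+(x+b)))
Fixed point: (((y*2)*10)+((b+3)+(x+b)))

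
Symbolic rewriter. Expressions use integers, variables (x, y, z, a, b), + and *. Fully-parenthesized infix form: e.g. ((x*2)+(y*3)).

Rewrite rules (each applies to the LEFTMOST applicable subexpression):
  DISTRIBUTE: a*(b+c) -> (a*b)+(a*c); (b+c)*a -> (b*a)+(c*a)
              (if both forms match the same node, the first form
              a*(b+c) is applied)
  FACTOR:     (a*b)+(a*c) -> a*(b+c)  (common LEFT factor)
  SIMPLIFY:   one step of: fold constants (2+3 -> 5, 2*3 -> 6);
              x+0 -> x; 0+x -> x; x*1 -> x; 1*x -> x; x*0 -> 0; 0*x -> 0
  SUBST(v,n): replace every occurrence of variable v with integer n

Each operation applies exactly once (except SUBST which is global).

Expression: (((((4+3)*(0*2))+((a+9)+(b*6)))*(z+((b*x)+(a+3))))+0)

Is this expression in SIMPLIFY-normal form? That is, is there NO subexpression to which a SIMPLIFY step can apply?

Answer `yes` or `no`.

Expression: (((((4+3)*(0*2))+((a+9)+(b*6)))*(z+((b*x)+(a+3))))+0)
Scanning for simplifiable subexpressions (pre-order)...
  at root: (((((4+3)*(0*2))+((a+9)+(b*6)))*(z+((b*x)+(a+3))))+0) (SIMPLIFIABLE)
  at L: ((((4+3)*(0*2))+((a+9)+(b*6)))*(z+((b*x)+(a+3)))) (not simplifiable)
  at LL: (((4+3)*(0*2))+((a+9)+(b*6))) (not simplifiable)
  at LLL: ((4+3)*(0*2)) (not simplifiable)
  at LLLL: (4+3) (SIMPLIFIABLE)
  at LLLR: (0*2) (SIMPLIFIABLE)
  at LLR: ((a+9)+(b*6)) (not simplifiable)
  at LLRL: (a+9) (not simplifiable)
  at LLRR: (b*6) (not simplifiable)
  at LR: (z+((b*x)+(a+3))) (not simplifiable)
  at LRR: ((b*x)+(a+3)) (not simplifiable)
  at LRRL: (b*x) (not simplifiable)
  at LRRR: (a+3) (not simplifiable)
Found simplifiable subexpr at path root: (((((4+3)*(0*2))+((a+9)+(b*6)))*(z+((b*x)+(a+3))))+0)
One SIMPLIFY step would give: ((((4+3)*(0*2))+((a+9)+(b*6)))*(z+((b*x)+(a+3))))
-> NOT in normal form.

Answer: no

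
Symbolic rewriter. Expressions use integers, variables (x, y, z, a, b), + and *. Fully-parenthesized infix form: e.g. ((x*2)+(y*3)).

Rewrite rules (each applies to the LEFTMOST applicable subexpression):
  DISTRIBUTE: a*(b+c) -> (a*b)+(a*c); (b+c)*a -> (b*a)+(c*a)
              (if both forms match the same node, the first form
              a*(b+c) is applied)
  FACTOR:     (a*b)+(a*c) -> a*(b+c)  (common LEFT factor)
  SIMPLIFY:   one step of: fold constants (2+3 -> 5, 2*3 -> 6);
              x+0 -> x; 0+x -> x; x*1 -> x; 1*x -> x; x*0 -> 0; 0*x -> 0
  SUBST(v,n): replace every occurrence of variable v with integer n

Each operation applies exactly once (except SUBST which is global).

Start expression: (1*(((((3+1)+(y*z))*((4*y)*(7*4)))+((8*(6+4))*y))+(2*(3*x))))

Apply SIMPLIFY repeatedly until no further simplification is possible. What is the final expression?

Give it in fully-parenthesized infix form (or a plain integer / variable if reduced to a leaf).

Answer: ((((4+(y*z))*((4*y)*28))+(80*y))+(2*(3*x)))

Derivation:
Start: (1*(((((3+1)+(y*z))*((4*y)*(7*4)))+((8*(6+4))*y))+(2*(3*x))))
Step 1: at root: (1*(((((3+1)+(y*z))*((4*y)*(7*4)))+((8*(6+4))*y))+(2*(3*x)))) -> (((((3+1)+(y*z))*((4*y)*(7*4)))+((8*(6+4))*y))+(2*(3*x))); overall: (1*(((((3+1)+(y*z))*((4*y)*(7*4)))+((8*(6+4))*y))+(2*(3*x)))) -> (((((3+1)+(y*z))*((4*y)*(7*4)))+((8*(6+4))*y))+(2*(3*x)))
Step 2: at LLLL: (3+1) -> 4; overall: (((((3+1)+(y*z))*((4*y)*(7*4)))+((8*(6+4))*y))+(2*(3*x))) -> ((((4+(y*z))*((4*y)*(7*4)))+((8*(6+4))*y))+(2*(3*x)))
Step 3: at LLRR: (7*4) -> 28; overall: ((((4+(y*z))*((4*y)*(7*4)))+((8*(6+4))*y))+(2*(3*x))) -> ((((4+(y*z))*((4*y)*28))+((8*(6+4))*y))+(2*(3*x)))
Step 4: at LRLR: (6+4) -> 10; overall: ((((4+(y*z))*((4*y)*28))+((8*(6+4))*y))+(2*(3*x))) -> ((((4+(y*z))*((4*y)*28))+((8*10)*y))+(2*(3*x)))
Step 5: at LRL: (8*10) -> 80; overall: ((((4+(y*z))*((4*y)*28))+((8*10)*y))+(2*(3*x))) -> ((((4+(y*z))*((4*y)*28))+(80*y))+(2*(3*x)))
Fixed point: ((((4+(y*z))*((4*y)*28))+(80*y))+(2*(3*x)))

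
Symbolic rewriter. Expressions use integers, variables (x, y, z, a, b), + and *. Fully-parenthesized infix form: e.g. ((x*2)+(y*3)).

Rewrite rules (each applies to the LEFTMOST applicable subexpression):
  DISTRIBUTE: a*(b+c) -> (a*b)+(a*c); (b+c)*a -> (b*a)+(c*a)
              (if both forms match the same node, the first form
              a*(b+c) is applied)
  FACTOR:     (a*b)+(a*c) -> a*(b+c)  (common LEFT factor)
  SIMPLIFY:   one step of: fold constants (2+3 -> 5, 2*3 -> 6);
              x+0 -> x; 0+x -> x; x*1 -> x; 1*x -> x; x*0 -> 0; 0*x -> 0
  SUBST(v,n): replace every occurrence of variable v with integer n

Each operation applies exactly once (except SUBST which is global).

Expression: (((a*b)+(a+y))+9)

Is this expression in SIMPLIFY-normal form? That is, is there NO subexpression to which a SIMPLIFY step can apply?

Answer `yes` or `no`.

Answer: yes

Derivation:
Expression: (((a*b)+(a+y))+9)
Scanning for simplifiable subexpressions (pre-order)...
  at root: (((a*b)+(a+y))+9) (not simplifiable)
  at L: ((a*b)+(a+y)) (not simplifiable)
  at LL: (a*b) (not simplifiable)
  at LR: (a+y) (not simplifiable)
Result: no simplifiable subexpression found -> normal form.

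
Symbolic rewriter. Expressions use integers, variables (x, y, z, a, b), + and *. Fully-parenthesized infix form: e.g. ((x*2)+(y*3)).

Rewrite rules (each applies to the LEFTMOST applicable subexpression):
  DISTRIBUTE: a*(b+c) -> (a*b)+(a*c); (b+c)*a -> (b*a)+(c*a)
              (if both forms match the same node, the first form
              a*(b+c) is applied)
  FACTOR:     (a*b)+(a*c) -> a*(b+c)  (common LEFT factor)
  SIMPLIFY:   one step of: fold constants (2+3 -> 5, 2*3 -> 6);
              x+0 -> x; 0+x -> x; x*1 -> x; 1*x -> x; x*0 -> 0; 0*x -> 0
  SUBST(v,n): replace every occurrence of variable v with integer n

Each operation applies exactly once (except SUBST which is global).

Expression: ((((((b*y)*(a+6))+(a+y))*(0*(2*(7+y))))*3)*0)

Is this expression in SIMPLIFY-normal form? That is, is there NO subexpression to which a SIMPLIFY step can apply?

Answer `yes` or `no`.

Answer: no

Derivation:
Expression: ((((((b*y)*(a+6))+(a+y))*(0*(2*(7+y))))*3)*0)
Scanning for simplifiable subexpressions (pre-order)...
  at root: ((((((b*y)*(a+6))+(a+y))*(0*(2*(7+y))))*3)*0) (SIMPLIFIABLE)
  at L: (((((b*y)*(a+6))+(a+y))*(0*(2*(7+y))))*3) (not simplifiable)
  at LL: ((((b*y)*(a+6))+(a+y))*(0*(2*(7+y)))) (not simplifiable)
  at LLL: (((b*y)*(a+6))+(a+y)) (not simplifiable)
  at LLLL: ((b*y)*(a+6)) (not simplifiable)
  at LLLLL: (b*y) (not simplifiable)
  at LLLLR: (a+6) (not simplifiable)
  at LLLR: (a+y) (not simplifiable)
  at LLR: (0*(2*(7+y))) (SIMPLIFIABLE)
  at LLRR: (2*(7+y)) (not simplifiable)
  at LLRRR: (7+y) (not simplifiable)
Found simplifiable subexpr at path root: ((((((b*y)*(a+6))+(a+y))*(0*(2*(7+y))))*3)*0)
One SIMPLIFY step would give: 0
-> NOT in normal form.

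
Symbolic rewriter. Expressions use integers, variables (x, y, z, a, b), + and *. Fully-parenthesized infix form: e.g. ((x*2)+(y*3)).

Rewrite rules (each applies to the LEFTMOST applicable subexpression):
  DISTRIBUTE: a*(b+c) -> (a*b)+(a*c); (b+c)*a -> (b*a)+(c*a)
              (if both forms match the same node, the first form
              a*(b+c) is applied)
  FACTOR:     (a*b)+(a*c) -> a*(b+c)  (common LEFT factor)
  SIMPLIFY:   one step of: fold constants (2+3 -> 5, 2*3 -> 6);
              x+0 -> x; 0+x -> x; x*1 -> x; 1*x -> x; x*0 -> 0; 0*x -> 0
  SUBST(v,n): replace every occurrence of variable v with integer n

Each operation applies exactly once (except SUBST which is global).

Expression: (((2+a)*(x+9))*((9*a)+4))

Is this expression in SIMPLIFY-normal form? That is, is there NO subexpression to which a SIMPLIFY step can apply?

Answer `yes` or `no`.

Answer: yes

Derivation:
Expression: (((2+a)*(x+9))*((9*a)+4))
Scanning for simplifiable subexpressions (pre-order)...
  at root: (((2+a)*(x+9))*((9*a)+4)) (not simplifiable)
  at L: ((2+a)*(x+9)) (not simplifiable)
  at LL: (2+a) (not simplifiable)
  at LR: (x+9) (not simplifiable)
  at R: ((9*a)+4) (not simplifiable)
  at RL: (9*a) (not simplifiable)
Result: no simplifiable subexpression found -> normal form.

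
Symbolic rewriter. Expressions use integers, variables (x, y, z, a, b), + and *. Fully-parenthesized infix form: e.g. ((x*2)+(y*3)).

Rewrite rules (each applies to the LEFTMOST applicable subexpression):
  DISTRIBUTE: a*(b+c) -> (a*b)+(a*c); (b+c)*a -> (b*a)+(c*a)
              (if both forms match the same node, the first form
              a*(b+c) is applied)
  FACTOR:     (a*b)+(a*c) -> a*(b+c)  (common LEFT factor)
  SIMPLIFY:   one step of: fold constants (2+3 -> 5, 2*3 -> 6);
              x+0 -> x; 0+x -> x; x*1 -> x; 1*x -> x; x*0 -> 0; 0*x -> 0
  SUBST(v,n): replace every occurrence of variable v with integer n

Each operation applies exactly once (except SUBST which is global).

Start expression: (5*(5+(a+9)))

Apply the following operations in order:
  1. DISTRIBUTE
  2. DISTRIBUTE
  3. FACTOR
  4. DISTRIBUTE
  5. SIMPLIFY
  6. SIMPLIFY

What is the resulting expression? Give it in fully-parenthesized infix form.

Start: (5*(5+(a+9)))
Apply DISTRIBUTE at root (target: (5*(5+(a+9)))): (5*(5+(a+9))) -> ((5*5)+(5*(a+9)))
Apply DISTRIBUTE at R (target: (5*(a+9))): ((5*5)+(5*(a+9))) -> ((5*5)+((5*a)+(5*9)))
Apply FACTOR at R (target: ((5*a)+(5*9))): ((5*5)+((5*a)+(5*9))) -> ((5*5)+(5*(a+9)))
Apply DISTRIBUTE at R (target: (5*(a+9))): ((5*5)+(5*(a+9))) -> ((5*5)+((5*a)+(5*9)))
Apply SIMPLIFY at L (target: (5*5)): ((5*5)+((5*a)+(5*9))) -> (25+((5*a)+(5*9)))
Apply SIMPLIFY at RR (target: (5*9)): (25+((5*a)+(5*9))) -> (25+((5*a)+45))

Answer: (25+((5*a)+45))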